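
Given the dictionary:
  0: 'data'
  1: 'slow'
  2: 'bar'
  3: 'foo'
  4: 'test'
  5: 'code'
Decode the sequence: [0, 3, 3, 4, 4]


Look up each index in the dictionary:
  0 -> 'data'
  3 -> 'foo'
  3 -> 'foo'
  4 -> 'test'
  4 -> 'test'

Decoded: "data foo foo test test"


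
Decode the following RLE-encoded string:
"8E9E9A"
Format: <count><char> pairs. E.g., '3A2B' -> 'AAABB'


Expanding each <count><char> pair:
  8E -> 'EEEEEEEE'
  9E -> 'EEEEEEEEE'
  9A -> 'AAAAAAAAA'

Decoded = EEEEEEEEEEEEEEEEEAAAAAAAAA


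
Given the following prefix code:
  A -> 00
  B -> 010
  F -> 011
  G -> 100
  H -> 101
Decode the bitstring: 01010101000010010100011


Decoding step by step:
Bits 010 -> B
Bits 101 -> H
Bits 010 -> B
Bits 00 -> A
Bits 010 -> B
Bits 010 -> B
Bits 100 -> G
Bits 011 -> F


Decoded message: BHBABBGF


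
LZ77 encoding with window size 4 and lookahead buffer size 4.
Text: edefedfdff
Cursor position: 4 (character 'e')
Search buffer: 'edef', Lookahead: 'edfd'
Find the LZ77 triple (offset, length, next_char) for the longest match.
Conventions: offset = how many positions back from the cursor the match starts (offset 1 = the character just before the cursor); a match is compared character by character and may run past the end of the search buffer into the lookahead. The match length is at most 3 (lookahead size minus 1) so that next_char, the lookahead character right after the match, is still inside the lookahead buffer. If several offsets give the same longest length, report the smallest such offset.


Try each offset into the search buffer:
  offset=1 (pos 3, char 'f'): match length 0
  offset=2 (pos 2, char 'e'): match length 1
  offset=3 (pos 1, char 'd'): match length 0
  offset=4 (pos 0, char 'e'): match length 2
Longest match has length 2 at offset 4.
next_char = character at position 4 + 2 = 6 -> 'f'

Best match: offset=4, length=2 (matching 'ed' starting at position 0)
LZ77 triple: (4, 2, 'f')


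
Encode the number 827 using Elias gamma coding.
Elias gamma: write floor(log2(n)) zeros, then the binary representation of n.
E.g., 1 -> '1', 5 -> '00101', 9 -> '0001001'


num_bits = floor(log2(827)) + 1 = 10
leading_zeros = num_bits - 1 = 9
binary(827) = 1100111011

Elias gamma(827) = '000000000' + '1100111011' = 0000000001100111011 (19 bits)


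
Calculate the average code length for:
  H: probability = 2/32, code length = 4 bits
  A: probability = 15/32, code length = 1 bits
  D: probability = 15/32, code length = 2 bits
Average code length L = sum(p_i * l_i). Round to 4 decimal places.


Weighted contributions p_i * l_i:
  H: (2/32) * 4 = 8/32
  A: (15/32) * 1 = 15/32
  D: (15/32) * 2 = 30/32
Sum = (8 + 15 + 30)/32 = 53/32

L = 53/32 = 1.6563 bits/symbol


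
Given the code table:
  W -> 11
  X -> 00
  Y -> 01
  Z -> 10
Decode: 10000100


Decoding:
10 -> Z
00 -> X
01 -> Y
00 -> X


Result: ZXYX


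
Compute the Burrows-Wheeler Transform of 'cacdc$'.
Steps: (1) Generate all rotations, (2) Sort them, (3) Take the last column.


Rotations (sorted):
  0: $cacdc -> last char: c
  1: acdc$c -> last char: c
  2: c$cacd -> last char: d
  3: cacdc$ -> last char: $
  4: cdc$ca -> last char: a
  5: dc$cac -> last char: c


BWT = ccd$ac


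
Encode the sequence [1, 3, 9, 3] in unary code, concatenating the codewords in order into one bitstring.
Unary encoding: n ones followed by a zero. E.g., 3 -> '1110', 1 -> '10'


Encode each number as n ones followed by a terminating 0:
  1 -> 10 (2 bits)
  3 -> 1110 (4 bits)
  9 -> 1111111110 (10 bits)
  3 -> 1110 (4 bits)
Total length = 2 + 4 + 10 + 4 = 20 bits.

Unary([1, 3, 9, 3]) = 10111011111111101110 (20 bits)


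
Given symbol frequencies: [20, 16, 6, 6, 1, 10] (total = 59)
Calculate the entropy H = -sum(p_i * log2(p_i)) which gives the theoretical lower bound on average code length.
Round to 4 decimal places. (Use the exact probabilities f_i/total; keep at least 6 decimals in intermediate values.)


Per-symbol terms -p_i * log2(p_i) with p_i = f_i/59:
  p = 20/59 = 0.338983: log2(p) = -1.560715, -p*log2(p) = 0.529056
  p = 16/59 = 0.271186: log2(p) = -1.882643, -p*log2(p) = 0.510547
  p = 6/59 = 0.101695: log2(p) = -3.297681, -p*log2(p) = 0.335357
  p = 6/59 = 0.101695: log2(p) = -3.297681, -p*log2(p) = 0.335357
  p = 1/59 = 0.016949: log2(p) = -5.882643, -p*log2(p) = 0.099706
  p = 10/59 = 0.169492: log2(p) = -2.560715, -p*log2(p) = 0.434019
H = 0.529056 + 0.510547 + 0.335357 + 0.335357 + 0.099706 + 0.434019 = 2.244042

H = 2.244 bits/symbol


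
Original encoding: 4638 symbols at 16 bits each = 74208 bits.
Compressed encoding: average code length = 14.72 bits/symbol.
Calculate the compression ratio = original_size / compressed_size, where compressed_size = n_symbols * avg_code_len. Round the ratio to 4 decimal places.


original_size = n_symbols * orig_bits = 4638 * 16 = 74208 bits
compressed_size = n_symbols * avg_code_len = 4638 * 14.72 = 68271.36 bits
ratio = original_size / compressed_size = 74208 / 68271.36 = 1.087

Compression ratio = 1.087


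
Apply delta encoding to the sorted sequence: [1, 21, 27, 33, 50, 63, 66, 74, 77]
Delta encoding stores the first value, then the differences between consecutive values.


First value: 1
Deltas:
  21 - 1 = 20
  27 - 21 = 6
  33 - 27 = 6
  50 - 33 = 17
  63 - 50 = 13
  66 - 63 = 3
  74 - 66 = 8
  77 - 74 = 3


Delta encoded: [1, 20, 6, 6, 17, 13, 3, 8, 3]


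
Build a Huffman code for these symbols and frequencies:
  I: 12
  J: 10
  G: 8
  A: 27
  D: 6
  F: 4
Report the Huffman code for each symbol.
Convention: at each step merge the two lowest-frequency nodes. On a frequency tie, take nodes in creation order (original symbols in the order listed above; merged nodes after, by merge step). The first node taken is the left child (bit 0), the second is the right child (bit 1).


Huffman tree construction:
Step 1: Merge F(4) + D(6) = 10
Step 2: Merge G(8) + J(10) = 18
Step 3: Merge (F+D)(10) + I(12) = 22
Step 4: Merge (G+J)(18) + ((F+D)+I)(22) = 40
Step 5: Merge A(27) + ((G+J)+((F+D)+I))(40) = 67
Read each symbol's code off the tree from the root (left child = 0, right child = 1).

Codes:
  I: 111 (length 3)
  J: 101 (length 3)
  G: 100 (length 3)
  A: 0 (length 1)
  D: 1101 (length 4)
  F: 1100 (length 4)
Average code length: 157/67 = 2.3433 bits/symbol


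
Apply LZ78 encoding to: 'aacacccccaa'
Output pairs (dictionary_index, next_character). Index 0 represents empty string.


LZ78 encoding steps:
Dictionary: {0: ''}
Step 1: w='' (idx 0), next='a' -> output (0, 'a'), add 'a' as idx 1
Step 2: w='a' (idx 1), next='c' -> output (1, 'c'), add 'ac' as idx 2
Step 3: w='ac' (idx 2), next='c' -> output (2, 'c'), add 'acc' as idx 3
Step 4: w='' (idx 0), next='c' -> output (0, 'c'), add 'c' as idx 4
Step 5: w='c' (idx 4), next='c' -> output (4, 'c'), add 'cc' as idx 5
Step 6: w='a' (idx 1), next='a' -> output (1, 'a'), add 'aa' as idx 6


Encoded: [(0, 'a'), (1, 'c'), (2, 'c'), (0, 'c'), (4, 'c'), (1, 'a')]


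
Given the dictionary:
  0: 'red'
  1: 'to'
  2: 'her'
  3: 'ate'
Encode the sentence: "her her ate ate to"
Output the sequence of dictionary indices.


Look up each word in the dictionary:
  'her' -> 2
  'her' -> 2
  'ate' -> 3
  'ate' -> 3
  'to' -> 1

Encoded: [2, 2, 3, 3, 1]


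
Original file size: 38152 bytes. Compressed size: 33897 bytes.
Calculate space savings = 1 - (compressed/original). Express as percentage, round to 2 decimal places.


ratio = compressed/original = 33897/38152 = 0.888472
savings = 1 - ratio = 1 - 0.888472 = 0.111528
as a percentage: 0.111528 * 100 = 11.15%

Space savings = 1 - 33897/38152 = 11.15%


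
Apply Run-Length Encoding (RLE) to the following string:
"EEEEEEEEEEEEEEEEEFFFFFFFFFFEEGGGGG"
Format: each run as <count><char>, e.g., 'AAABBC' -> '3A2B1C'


Scanning runs left to right:
  i=0: run of 'E' x 17 -> '17E'
  i=17: run of 'F' x 10 -> '10F'
  i=27: run of 'E' x 2 -> '2E'
  i=29: run of 'G' x 5 -> '5G'

RLE = 17E10F2E5G


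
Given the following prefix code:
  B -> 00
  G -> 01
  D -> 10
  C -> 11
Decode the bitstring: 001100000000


Decoding step by step:
Bits 00 -> B
Bits 11 -> C
Bits 00 -> B
Bits 00 -> B
Bits 00 -> B
Bits 00 -> B


Decoded message: BCBBBB


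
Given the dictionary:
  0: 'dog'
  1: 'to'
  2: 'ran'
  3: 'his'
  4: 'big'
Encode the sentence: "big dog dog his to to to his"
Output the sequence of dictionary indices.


Look up each word in the dictionary:
  'big' -> 4
  'dog' -> 0
  'dog' -> 0
  'his' -> 3
  'to' -> 1
  'to' -> 1
  'to' -> 1
  'his' -> 3

Encoded: [4, 0, 0, 3, 1, 1, 1, 3]


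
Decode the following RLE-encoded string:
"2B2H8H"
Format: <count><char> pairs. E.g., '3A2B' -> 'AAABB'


Expanding each <count><char> pair:
  2B -> 'BB'
  2H -> 'HH'
  8H -> 'HHHHHHHH'

Decoded = BBHHHHHHHHHH


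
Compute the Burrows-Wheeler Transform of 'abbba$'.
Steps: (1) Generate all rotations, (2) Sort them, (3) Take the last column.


Rotations (sorted):
  0: $abbba -> last char: a
  1: a$abbb -> last char: b
  2: abbba$ -> last char: $
  3: ba$abb -> last char: b
  4: bba$ab -> last char: b
  5: bbba$a -> last char: a


BWT = ab$bba


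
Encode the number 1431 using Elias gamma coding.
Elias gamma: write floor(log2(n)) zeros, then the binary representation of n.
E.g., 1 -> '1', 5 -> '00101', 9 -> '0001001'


num_bits = floor(log2(1431)) + 1 = 11
leading_zeros = num_bits - 1 = 10
binary(1431) = 10110010111

Elias gamma(1431) = '0000000000' + '10110010111' = 000000000010110010111 (21 bits)


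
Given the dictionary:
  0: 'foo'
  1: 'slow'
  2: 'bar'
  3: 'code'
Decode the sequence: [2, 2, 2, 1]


Look up each index in the dictionary:
  2 -> 'bar'
  2 -> 'bar'
  2 -> 'bar'
  1 -> 'slow'

Decoded: "bar bar bar slow"


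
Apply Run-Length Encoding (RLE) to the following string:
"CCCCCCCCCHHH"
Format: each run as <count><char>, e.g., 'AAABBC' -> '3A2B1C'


Scanning runs left to right:
  i=0: run of 'C' x 9 -> '9C'
  i=9: run of 'H' x 3 -> '3H'

RLE = 9C3H


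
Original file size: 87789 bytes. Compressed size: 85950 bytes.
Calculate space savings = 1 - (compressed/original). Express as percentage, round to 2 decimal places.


ratio = compressed/original = 85950/87789 = 0.979052
savings = 1 - ratio = 1 - 0.979052 = 0.020948
as a percentage: 0.020948 * 100 = 2.09%

Space savings = 1 - 85950/87789 = 2.09%


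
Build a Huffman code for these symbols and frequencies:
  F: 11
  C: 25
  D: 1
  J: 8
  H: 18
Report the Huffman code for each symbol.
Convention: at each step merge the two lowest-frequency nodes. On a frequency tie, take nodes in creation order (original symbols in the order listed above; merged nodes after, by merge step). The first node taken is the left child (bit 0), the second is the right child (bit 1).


Huffman tree construction:
Step 1: Merge D(1) + J(8) = 9
Step 2: Merge (D+J)(9) + F(11) = 20
Step 3: Merge H(18) + ((D+J)+F)(20) = 38
Step 4: Merge C(25) + (H+((D+J)+F))(38) = 63
Read each symbol's code off the tree from the root (left child = 0, right child = 1).

Codes:
  F: 111 (length 3)
  C: 0 (length 1)
  D: 1100 (length 4)
  J: 1101 (length 4)
  H: 10 (length 2)
Average code length: 130/63 = 2.0635 bits/symbol


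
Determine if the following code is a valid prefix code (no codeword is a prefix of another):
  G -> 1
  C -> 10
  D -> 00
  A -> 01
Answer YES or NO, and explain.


Checking each pair (does one codeword prefix another?):
  G='1' vs C='10': prefix -- VIOLATION

NO -- this is NOT a valid prefix code. G (1) is a prefix of C (10).


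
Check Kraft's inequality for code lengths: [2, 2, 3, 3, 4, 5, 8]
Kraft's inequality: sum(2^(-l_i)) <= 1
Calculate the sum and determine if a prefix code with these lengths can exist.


Sum = 2^(-2) + 2^(-2) + 2^(-3) + 2^(-3) + 2^(-4) + 2^(-5) + 2^(-8)
    = 0.25 + 0.25 + 0.125 + 0.125 + 0.0625 + 0.03125 + 0.00390625
    = 217/256 = 0.84765625
Since 0.84765625 <= 1, Kraft's inequality IS satisfied.
A prefix code with these lengths CAN exist.

Kraft sum = 0.84765625. Satisfied.


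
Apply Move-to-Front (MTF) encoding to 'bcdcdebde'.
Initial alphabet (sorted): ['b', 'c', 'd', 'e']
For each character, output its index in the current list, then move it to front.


MTF encoding:
'b': index 0 in ['b', 'c', 'd', 'e'] -> ['b', 'c', 'd', 'e']
'c': index 1 in ['b', 'c', 'd', 'e'] -> ['c', 'b', 'd', 'e']
'd': index 2 in ['c', 'b', 'd', 'e'] -> ['d', 'c', 'b', 'e']
'c': index 1 in ['d', 'c', 'b', 'e'] -> ['c', 'd', 'b', 'e']
'd': index 1 in ['c', 'd', 'b', 'e'] -> ['d', 'c', 'b', 'e']
'e': index 3 in ['d', 'c', 'b', 'e'] -> ['e', 'd', 'c', 'b']
'b': index 3 in ['e', 'd', 'c', 'b'] -> ['b', 'e', 'd', 'c']
'd': index 2 in ['b', 'e', 'd', 'c'] -> ['d', 'b', 'e', 'c']
'e': index 2 in ['d', 'b', 'e', 'c'] -> ['e', 'd', 'b', 'c']


Output: [0, 1, 2, 1, 1, 3, 3, 2, 2]


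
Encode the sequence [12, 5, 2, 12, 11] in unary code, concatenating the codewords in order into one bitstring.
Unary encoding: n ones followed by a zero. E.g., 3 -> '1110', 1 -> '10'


Encode each number as n ones followed by a terminating 0:
  12 -> 1111111111110 (13 bits)
  5 -> 111110 (6 bits)
  2 -> 110 (3 bits)
  12 -> 1111111111110 (13 bits)
  11 -> 111111111110 (12 bits)
Total length = 13 + 6 + 3 + 13 + 12 = 47 bits.

Unary([12, 5, 2, 12, 11]) = 11111111111101111101101111111111110111111111110 (47 bits)


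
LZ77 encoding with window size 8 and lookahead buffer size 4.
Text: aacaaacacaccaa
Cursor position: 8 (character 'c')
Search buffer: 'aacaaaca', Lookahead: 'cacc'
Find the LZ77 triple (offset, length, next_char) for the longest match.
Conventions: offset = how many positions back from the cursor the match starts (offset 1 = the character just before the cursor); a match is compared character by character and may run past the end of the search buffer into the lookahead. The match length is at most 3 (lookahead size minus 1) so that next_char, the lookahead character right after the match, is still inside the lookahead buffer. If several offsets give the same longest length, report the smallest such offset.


Try each offset into the search buffer:
  offset=1 (pos 7, char 'a'): match length 0
  offset=2 (pos 6, char 'c'): match length 3
  offset=3 (pos 5, char 'a'): match length 0
  offset=4 (pos 4, char 'a'): match length 0
  offset=5 (pos 3, char 'a'): match length 0
  offset=6 (pos 2, char 'c'): match length 2
  offset=7 (pos 1, char 'a'): match length 0
  offset=8 (pos 0, char 'a'): match length 0
Longest match has length 3 at offset 2.
next_char = character at position 8 + 3 = 11 -> 'c'

Best match: offset=2, length=3 (matching 'cac' starting at position 6)
LZ77 triple: (2, 3, 'c')


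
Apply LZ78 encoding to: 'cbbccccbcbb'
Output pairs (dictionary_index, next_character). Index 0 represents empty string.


LZ78 encoding steps:
Dictionary: {0: ''}
Step 1: w='' (idx 0), next='c' -> output (0, 'c'), add 'c' as idx 1
Step 2: w='' (idx 0), next='b' -> output (0, 'b'), add 'b' as idx 2
Step 3: w='b' (idx 2), next='c' -> output (2, 'c'), add 'bc' as idx 3
Step 4: w='c' (idx 1), next='c' -> output (1, 'c'), add 'cc' as idx 4
Step 5: w='c' (idx 1), next='b' -> output (1, 'b'), add 'cb' as idx 5
Step 6: w='cb' (idx 5), next='b' -> output (5, 'b'), add 'cbb' as idx 6


Encoded: [(0, 'c'), (0, 'b'), (2, 'c'), (1, 'c'), (1, 'b'), (5, 'b')]


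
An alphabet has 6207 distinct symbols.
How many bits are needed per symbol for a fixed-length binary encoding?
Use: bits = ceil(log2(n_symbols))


log2(6207) = 12.5997
Bracket: 2^12 = 4096 < 6207 <= 2^13 = 8192
So ceil(log2(6207)) = 13

bits = ceil(log2(6207)) = ceil(12.5997) = 13 bits


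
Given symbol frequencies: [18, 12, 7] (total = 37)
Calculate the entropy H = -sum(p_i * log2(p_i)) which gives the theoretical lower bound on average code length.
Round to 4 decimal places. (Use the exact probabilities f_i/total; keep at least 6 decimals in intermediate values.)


Per-symbol terms -p_i * log2(p_i) with p_i = f_i/37:
  p = 18/37 = 0.486486: log2(p) = -1.039528, -p*log2(p) = 0.505717
  p = 12/37 = 0.324324: log2(p) = -1.624491, -p*log2(p) = 0.526862
  p = 7/37 = 0.189189: log2(p) = -2.402098, -p*log2(p) = 0.454451
H = 0.505717 + 0.526862 + 0.454451 = 1.487030

H = 1.487 bits/symbol


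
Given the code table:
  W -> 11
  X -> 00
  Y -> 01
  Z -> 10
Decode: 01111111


Decoding:
01 -> Y
11 -> W
11 -> W
11 -> W


Result: YWWW


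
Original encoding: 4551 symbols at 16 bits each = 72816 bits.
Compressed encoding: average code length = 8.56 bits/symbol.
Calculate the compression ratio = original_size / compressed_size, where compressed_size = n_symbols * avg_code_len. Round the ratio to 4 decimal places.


original_size = n_symbols * orig_bits = 4551 * 16 = 72816 bits
compressed_size = n_symbols * avg_code_len = 4551 * 8.56 = 38956.56 bits
ratio = original_size / compressed_size = 72816 / 38956.56 = 1.8692

Compression ratio = 1.8692


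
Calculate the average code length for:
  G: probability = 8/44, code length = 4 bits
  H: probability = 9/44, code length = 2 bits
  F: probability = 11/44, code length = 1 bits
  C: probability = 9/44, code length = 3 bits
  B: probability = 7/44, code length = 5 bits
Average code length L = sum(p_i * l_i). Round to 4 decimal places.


Weighted contributions p_i * l_i:
  G: (8/44) * 4 = 32/44
  H: (9/44) * 2 = 18/44
  F: (11/44) * 1 = 11/44
  C: (9/44) * 3 = 27/44
  B: (7/44) * 5 = 35/44
Sum = (32 + 18 + 11 + 27 + 35)/44 = 123/44

L = 123/44 = 2.7955 bits/symbol


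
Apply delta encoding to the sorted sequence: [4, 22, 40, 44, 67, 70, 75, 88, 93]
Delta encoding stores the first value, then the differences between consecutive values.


First value: 4
Deltas:
  22 - 4 = 18
  40 - 22 = 18
  44 - 40 = 4
  67 - 44 = 23
  70 - 67 = 3
  75 - 70 = 5
  88 - 75 = 13
  93 - 88 = 5


Delta encoded: [4, 18, 18, 4, 23, 3, 5, 13, 5]


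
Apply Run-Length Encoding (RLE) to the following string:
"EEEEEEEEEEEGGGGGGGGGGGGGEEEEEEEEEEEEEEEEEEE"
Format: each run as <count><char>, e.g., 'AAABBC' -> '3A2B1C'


Scanning runs left to right:
  i=0: run of 'E' x 11 -> '11E'
  i=11: run of 'G' x 13 -> '13G'
  i=24: run of 'E' x 19 -> '19E'

RLE = 11E13G19E


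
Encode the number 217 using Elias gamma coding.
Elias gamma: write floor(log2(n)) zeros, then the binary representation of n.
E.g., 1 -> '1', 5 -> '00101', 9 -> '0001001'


num_bits = floor(log2(217)) + 1 = 8
leading_zeros = num_bits - 1 = 7
binary(217) = 11011001

Elias gamma(217) = '0000000' + '11011001' = 000000011011001 (15 bits)


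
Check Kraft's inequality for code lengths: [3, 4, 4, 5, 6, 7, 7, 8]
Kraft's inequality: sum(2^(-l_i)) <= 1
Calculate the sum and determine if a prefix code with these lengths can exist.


Sum = 2^(-3) + 2^(-4) + 2^(-4) + 2^(-5) + 2^(-6) + 2^(-7) + 2^(-7) + 2^(-8)
    = 0.125 + 0.0625 + 0.0625 + 0.03125 + 0.015625 + 0.0078125 + 0.0078125 + 0.00390625
    = 81/256 = 0.31640625
Since 0.31640625 <= 1, Kraft's inequality IS satisfied.
A prefix code with these lengths CAN exist.

Kraft sum = 0.31640625. Satisfied.


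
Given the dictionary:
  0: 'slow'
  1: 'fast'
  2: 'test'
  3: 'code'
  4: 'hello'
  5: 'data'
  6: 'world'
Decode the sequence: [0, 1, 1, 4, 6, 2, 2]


Look up each index in the dictionary:
  0 -> 'slow'
  1 -> 'fast'
  1 -> 'fast'
  4 -> 'hello'
  6 -> 'world'
  2 -> 'test'
  2 -> 'test'

Decoded: "slow fast fast hello world test test"


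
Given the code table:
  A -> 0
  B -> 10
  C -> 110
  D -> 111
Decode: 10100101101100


Decoding:
10 -> B
10 -> B
0 -> A
10 -> B
110 -> C
110 -> C
0 -> A


Result: BBABCCA


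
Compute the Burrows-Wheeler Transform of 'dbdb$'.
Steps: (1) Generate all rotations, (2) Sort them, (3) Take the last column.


Rotations (sorted):
  0: $dbdb -> last char: b
  1: b$dbd -> last char: d
  2: bdb$d -> last char: d
  3: db$db -> last char: b
  4: dbdb$ -> last char: $


BWT = bddb$


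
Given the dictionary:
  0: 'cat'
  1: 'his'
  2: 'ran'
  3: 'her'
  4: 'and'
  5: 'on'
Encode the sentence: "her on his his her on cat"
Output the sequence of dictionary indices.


Look up each word in the dictionary:
  'her' -> 3
  'on' -> 5
  'his' -> 1
  'his' -> 1
  'her' -> 3
  'on' -> 5
  'cat' -> 0

Encoded: [3, 5, 1, 1, 3, 5, 0]


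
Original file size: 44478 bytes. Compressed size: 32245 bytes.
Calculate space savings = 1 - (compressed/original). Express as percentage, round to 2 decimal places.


ratio = compressed/original = 32245/44478 = 0.724965
savings = 1 - ratio = 1 - 0.724965 = 0.275035
as a percentage: 0.275035 * 100 = 27.5%

Space savings = 1 - 32245/44478 = 27.5%


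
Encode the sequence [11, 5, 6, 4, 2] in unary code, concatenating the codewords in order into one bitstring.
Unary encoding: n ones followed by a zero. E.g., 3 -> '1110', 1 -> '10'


Encode each number as n ones followed by a terminating 0:
  11 -> 111111111110 (12 bits)
  5 -> 111110 (6 bits)
  6 -> 1111110 (7 bits)
  4 -> 11110 (5 bits)
  2 -> 110 (3 bits)
Total length = 12 + 6 + 7 + 5 + 3 = 33 bits.

Unary([11, 5, 6, 4, 2]) = 111111111110111110111111011110110 (33 bits)


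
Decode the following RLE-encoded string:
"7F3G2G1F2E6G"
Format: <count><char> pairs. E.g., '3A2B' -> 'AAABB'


Expanding each <count><char> pair:
  7F -> 'FFFFFFF'
  3G -> 'GGG'
  2G -> 'GG'
  1F -> 'F'
  2E -> 'EE'
  6G -> 'GGGGGG'

Decoded = FFFFFFFGGGGGFEEGGGGGG


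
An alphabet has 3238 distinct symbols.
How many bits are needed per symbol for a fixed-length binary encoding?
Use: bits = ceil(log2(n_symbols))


log2(3238) = 11.6609
Bracket: 2^11 = 2048 < 3238 <= 2^12 = 4096
So ceil(log2(3238)) = 12

bits = ceil(log2(3238)) = ceil(11.6609) = 12 bits


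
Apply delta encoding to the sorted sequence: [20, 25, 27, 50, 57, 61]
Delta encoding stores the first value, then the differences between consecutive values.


First value: 20
Deltas:
  25 - 20 = 5
  27 - 25 = 2
  50 - 27 = 23
  57 - 50 = 7
  61 - 57 = 4


Delta encoded: [20, 5, 2, 23, 7, 4]


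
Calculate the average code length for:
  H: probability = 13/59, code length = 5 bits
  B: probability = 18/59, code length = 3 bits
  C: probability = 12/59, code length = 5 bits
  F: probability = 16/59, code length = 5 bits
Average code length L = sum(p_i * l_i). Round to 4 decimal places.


Weighted contributions p_i * l_i:
  H: (13/59) * 5 = 65/59
  B: (18/59) * 3 = 54/59
  C: (12/59) * 5 = 60/59
  F: (16/59) * 5 = 80/59
Sum = (65 + 54 + 60 + 80)/59 = 259/59

L = 259/59 = 4.3898 bits/symbol


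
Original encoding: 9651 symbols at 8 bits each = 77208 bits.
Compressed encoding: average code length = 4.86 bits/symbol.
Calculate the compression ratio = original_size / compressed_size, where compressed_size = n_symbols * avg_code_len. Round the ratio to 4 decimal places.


original_size = n_symbols * orig_bits = 9651 * 8 = 77208 bits
compressed_size = n_symbols * avg_code_len = 9651 * 4.86 = 46903.86 bits
ratio = original_size / compressed_size = 77208 / 46903.86 = 1.6461

Compression ratio = 1.6461


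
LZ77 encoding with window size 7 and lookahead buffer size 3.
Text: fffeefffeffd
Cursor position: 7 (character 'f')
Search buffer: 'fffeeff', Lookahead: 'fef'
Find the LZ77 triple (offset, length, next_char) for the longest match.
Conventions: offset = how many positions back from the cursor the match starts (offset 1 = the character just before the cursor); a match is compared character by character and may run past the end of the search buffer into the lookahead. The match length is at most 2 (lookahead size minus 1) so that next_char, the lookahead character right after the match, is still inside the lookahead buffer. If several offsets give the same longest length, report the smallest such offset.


Try each offset into the search buffer:
  offset=1 (pos 6, char 'f'): match length 1
  offset=2 (pos 5, char 'f'): match length 1
  offset=3 (pos 4, char 'e'): match length 0
  offset=4 (pos 3, char 'e'): match length 0
  offset=5 (pos 2, char 'f'): match length 2
  offset=6 (pos 1, char 'f'): match length 1
  offset=7 (pos 0, char 'f'): match length 1
Longest match has length 2 at offset 5.
next_char = character at position 7 + 2 = 9 -> 'f'

Best match: offset=5, length=2 (matching 'fe' starting at position 2)
LZ77 triple: (5, 2, 'f')


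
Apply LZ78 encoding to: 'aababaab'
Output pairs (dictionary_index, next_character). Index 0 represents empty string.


LZ78 encoding steps:
Dictionary: {0: ''}
Step 1: w='' (idx 0), next='a' -> output (0, 'a'), add 'a' as idx 1
Step 2: w='a' (idx 1), next='b' -> output (1, 'b'), add 'ab' as idx 2
Step 3: w='ab' (idx 2), next='a' -> output (2, 'a'), add 'aba' as idx 3
Step 4: w='ab' (idx 2), end of input -> output (2, '')


Encoded: [(0, 'a'), (1, 'b'), (2, 'a'), (2, '')]


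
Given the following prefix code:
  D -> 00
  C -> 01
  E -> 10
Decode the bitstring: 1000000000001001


Decoding step by step:
Bits 10 -> E
Bits 00 -> D
Bits 00 -> D
Bits 00 -> D
Bits 00 -> D
Bits 00 -> D
Bits 10 -> E
Bits 01 -> C


Decoded message: EDDDDDEC


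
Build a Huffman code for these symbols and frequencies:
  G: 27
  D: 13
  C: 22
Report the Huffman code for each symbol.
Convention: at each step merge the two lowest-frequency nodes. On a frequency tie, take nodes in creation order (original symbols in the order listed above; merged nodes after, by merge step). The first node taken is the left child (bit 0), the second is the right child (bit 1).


Huffman tree construction:
Step 1: Merge D(13) + C(22) = 35
Step 2: Merge G(27) + (D+C)(35) = 62
Read each symbol's code off the tree from the root (left child = 0, right child = 1).

Codes:
  G: 0 (length 1)
  D: 10 (length 2)
  C: 11 (length 2)
Average code length: 97/62 = 1.5645 bits/symbol


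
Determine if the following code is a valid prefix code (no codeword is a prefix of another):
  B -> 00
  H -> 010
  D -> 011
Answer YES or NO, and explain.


Checking each pair (does one codeword prefix another?):
  B='00' vs H='010': no prefix
  B='00' vs D='011': no prefix
  H='010' vs B='00': no prefix
  H='010' vs D='011': no prefix
  D='011' vs B='00': no prefix
  D='011' vs H='010': no prefix
No violation found over all pairs.

YES -- this is a valid prefix code. No codeword is a prefix of any other codeword.


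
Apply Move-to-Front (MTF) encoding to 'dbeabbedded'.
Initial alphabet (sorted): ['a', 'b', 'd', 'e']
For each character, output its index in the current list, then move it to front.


MTF encoding:
'd': index 2 in ['a', 'b', 'd', 'e'] -> ['d', 'a', 'b', 'e']
'b': index 2 in ['d', 'a', 'b', 'e'] -> ['b', 'd', 'a', 'e']
'e': index 3 in ['b', 'd', 'a', 'e'] -> ['e', 'b', 'd', 'a']
'a': index 3 in ['e', 'b', 'd', 'a'] -> ['a', 'e', 'b', 'd']
'b': index 2 in ['a', 'e', 'b', 'd'] -> ['b', 'a', 'e', 'd']
'b': index 0 in ['b', 'a', 'e', 'd'] -> ['b', 'a', 'e', 'd']
'e': index 2 in ['b', 'a', 'e', 'd'] -> ['e', 'b', 'a', 'd']
'd': index 3 in ['e', 'b', 'a', 'd'] -> ['d', 'e', 'b', 'a']
'd': index 0 in ['d', 'e', 'b', 'a'] -> ['d', 'e', 'b', 'a']
'e': index 1 in ['d', 'e', 'b', 'a'] -> ['e', 'd', 'b', 'a']
'd': index 1 in ['e', 'd', 'b', 'a'] -> ['d', 'e', 'b', 'a']


Output: [2, 2, 3, 3, 2, 0, 2, 3, 0, 1, 1]


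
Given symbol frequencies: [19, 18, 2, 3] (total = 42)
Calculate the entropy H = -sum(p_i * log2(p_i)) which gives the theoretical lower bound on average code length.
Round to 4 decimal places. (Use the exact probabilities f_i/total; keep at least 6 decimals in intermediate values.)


Per-symbol terms -p_i * log2(p_i) with p_i = f_i/42:
  p = 19/42 = 0.452381: log2(p) = -1.144390, -p*log2(p) = 0.517700
  p = 18/42 = 0.428571: log2(p) = -1.222392, -p*log2(p) = 0.523882
  p = 2/42 = 0.047619: log2(p) = -4.392317, -p*log2(p) = 0.209158
  p = 3/42 = 0.071429: log2(p) = -3.807355, -p*log2(p) = 0.271954
H = 0.517700 + 0.523882 + 0.209158 + 0.271954 = 1.522694

H = 1.5227 bits/symbol


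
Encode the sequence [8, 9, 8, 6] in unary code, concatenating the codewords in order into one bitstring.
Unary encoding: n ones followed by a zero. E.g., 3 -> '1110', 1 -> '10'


Encode each number as n ones followed by a terminating 0:
  8 -> 111111110 (9 bits)
  9 -> 1111111110 (10 bits)
  8 -> 111111110 (9 bits)
  6 -> 1111110 (7 bits)
Total length = 9 + 10 + 9 + 7 = 35 bits.

Unary([8, 9, 8, 6]) = 11111111011111111101111111101111110 (35 bits)


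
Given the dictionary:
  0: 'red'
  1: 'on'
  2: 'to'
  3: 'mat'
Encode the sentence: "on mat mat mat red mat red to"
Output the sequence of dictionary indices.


Look up each word in the dictionary:
  'on' -> 1
  'mat' -> 3
  'mat' -> 3
  'mat' -> 3
  'red' -> 0
  'mat' -> 3
  'red' -> 0
  'to' -> 2

Encoded: [1, 3, 3, 3, 0, 3, 0, 2]


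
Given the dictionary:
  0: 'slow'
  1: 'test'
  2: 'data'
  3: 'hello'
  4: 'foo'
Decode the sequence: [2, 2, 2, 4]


Look up each index in the dictionary:
  2 -> 'data'
  2 -> 'data'
  2 -> 'data'
  4 -> 'foo'

Decoded: "data data data foo"


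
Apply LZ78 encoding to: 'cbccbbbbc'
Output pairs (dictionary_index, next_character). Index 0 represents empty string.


LZ78 encoding steps:
Dictionary: {0: ''}
Step 1: w='' (idx 0), next='c' -> output (0, 'c'), add 'c' as idx 1
Step 2: w='' (idx 0), next='b' -> output (0, 'b'), add 'b' as idx 2
Step 3: w='c' (idx 1), next='c' -> output (1, 'c'), add 'cc' as idx 3
Step 4: w='b' (idx 2), next='b' -> output (2, 'b'), add 'bb' as idx 4
Step 5: w='bb' (idx 4), next='c' -> output (4, 'c'), add 'bbc' as idx 5


Encoded: [(0, 'c'), (0, 'b'), (1, 'c'), (2, 'b'), (4, 'c')]


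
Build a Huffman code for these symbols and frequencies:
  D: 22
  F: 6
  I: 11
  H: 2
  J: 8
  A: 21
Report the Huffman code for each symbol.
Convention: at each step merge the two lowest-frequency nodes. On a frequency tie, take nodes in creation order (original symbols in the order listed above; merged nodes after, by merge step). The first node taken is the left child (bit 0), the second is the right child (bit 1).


Huffman tree construction:
Step 1: Merge H(2) + F(6) = 8
Step 2: Merge J(8) + (H+F)(8) = 16
Step 3: Merge I(11) + (J+(H+F))(16) = 27
Step 4: Merge A(21) + D(22) = 43
Step 5: Merge (I+(J+(H+F)))(27) + (A+D)(43) = 70
Read each symbol's code off the tree from the root (left child = 0, right child = 1).

Codes:
  D: 11 (length 2)
  F: 0111 (length 4)
  I: 00 (length 2)
  H: 0110 (length 4)
  J: 010 (length 3)
  A: 10 (length 2)
Average code length: 164/70 = 2.3429 bits/symbol


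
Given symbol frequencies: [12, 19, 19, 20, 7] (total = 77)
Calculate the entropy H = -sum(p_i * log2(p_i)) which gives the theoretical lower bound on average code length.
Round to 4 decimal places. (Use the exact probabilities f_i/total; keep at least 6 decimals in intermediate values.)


Per-symbol terms -p_i * log2(p_i) with p_i = f_i/77:
  p = 12/77 = 0.155844: log2(p) = -2.681824, -p*log2(p) = 0.417947
  p = 19/77 = 0.246753: log2(p) = -2.018859, -p*log2(p) = 0.498160
  p = 19/77 = 0.246753: log2(p) = -2.018859, -p*log2(p) = 0.498160
  p = 20/77 = 0.259740: log2(p) = -1.944858, -p*log2(p) = 0.505158
  p = 7/77 = 0.090909: log2(p) = -3.459432, -p*log2(p) = 0.314494
H = 0.417947 + 0.498160 + 0.498160 + 0.505158 + 0.314494 = 2.233919

H = 2.2339 bits/symbol


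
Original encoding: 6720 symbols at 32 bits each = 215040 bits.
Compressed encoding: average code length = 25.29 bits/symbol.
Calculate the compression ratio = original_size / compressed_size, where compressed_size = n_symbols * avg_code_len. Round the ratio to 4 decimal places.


original_size = n_symbols * orig_bits = 6720 * 32 = 215040 bits
compressed_size = n_symbols * avg_code_len = 6720 * 25.29 = 169948.8 bits
ratio = original_size / compressed_size = 215040 / 169948.8 = 1.2653

Compression ratio = 1.2653


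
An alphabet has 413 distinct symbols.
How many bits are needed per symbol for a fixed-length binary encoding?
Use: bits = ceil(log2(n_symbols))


log2(413) = 8.69
Bracket: 2^8 = 256 < 413 <= 2^9 = 512
So ceil(log2(413)) = 9

bits = ceil(log2(413)) = ceil(8.69) = 9 bits


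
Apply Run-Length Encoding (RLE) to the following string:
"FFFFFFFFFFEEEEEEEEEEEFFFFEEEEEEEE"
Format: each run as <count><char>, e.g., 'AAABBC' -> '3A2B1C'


Scanning runs left to right:
  i=0: run of 'F' x 10 -> '10F'
  i=10: run of 'E' x 11 -> '11E'
  i=21: run of 'F' x 4 -> '4F'
  i=25: run of 'E' x 8 -> '8E'

RLE = 10F11E4F8E


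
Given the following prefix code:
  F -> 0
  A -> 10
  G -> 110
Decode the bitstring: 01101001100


Decoding step by step:
Bits 0 -> F
Bits 110 -> G
Bits 10 -> A
Bits 0 -> F
Bits 110 -> G
Bits 0 -> F


Decoded message: FGAFGF


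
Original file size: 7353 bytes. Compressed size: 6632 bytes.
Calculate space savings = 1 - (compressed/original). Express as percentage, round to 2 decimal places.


ratio = compressed/original = 6632/7353 = 0.901945
savings = 1 - ratio = 1 - 0.901945 = 0.098055
as a percentage: 0.098055 * 100 = 9.81%

Space savings = 1 - 6632/7353 = 9.81%


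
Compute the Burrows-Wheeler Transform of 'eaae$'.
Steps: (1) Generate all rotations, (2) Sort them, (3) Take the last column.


Rotations (sorted):
  0: $eaae -> last char: e
  1: aae$e -> last char: e
  2: ae$ea -> last char: a
  3: e$eaa -> last char: a
  4: eaae$ -> last char: $


BWT = eeaa$


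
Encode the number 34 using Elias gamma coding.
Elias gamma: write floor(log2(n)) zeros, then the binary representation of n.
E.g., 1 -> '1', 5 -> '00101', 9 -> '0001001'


num_bits = floor(log2(34)) + 1 = 6
leading_zeros = num_bits - 1 = 5
binary(34) = 100010

Elias gamma(34) = '00000' + '100010' = 00000100010 (11 bits)


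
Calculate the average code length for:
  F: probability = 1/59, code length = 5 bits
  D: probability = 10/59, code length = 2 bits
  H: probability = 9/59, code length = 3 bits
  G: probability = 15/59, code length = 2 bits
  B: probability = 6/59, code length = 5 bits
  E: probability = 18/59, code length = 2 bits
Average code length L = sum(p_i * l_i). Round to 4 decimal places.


Weighted contributions p_i * l_i:
  F: (1/59) * 5 = 5/59
  D: (10/59) * 2 = 20/59
  H: (9/59) * 3 = 27/59
  G: (15/59) * 2 = 30/59
  B: (6/59) * 5 = 30/59
  E: (18/59) * 2 = 36/59
Sum = (5 + 20 + 27 + 30 + 30 + 36)/59 = 148/59

L = 148/59 = 2.5085 bits/symbol


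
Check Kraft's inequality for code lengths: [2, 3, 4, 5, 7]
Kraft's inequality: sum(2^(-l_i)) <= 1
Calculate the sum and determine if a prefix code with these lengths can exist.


Sum = 2^(-2) + 2^(-3) + 2^(-4) + 2^(-5) + 2^(-7)
    = 0.25 + 0.125 + 0.0625 + 0.03125 + 0.0078125
    = 61/128 = 0.4765625
Since 0.4765625 <= 1, Kraft's inequality IS satisfied.
A prefix code with these lengths CAN exist.

Kraft sum = 0.4765625. Satisfied.


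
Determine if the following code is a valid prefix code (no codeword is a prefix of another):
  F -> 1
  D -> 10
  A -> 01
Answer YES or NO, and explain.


Checking each pair (does one codeword prefix another?):
  F='1' vs D='10': prefix -- VIOLATION

NO -- this is NOT a valid prefix code. F (1) is a prefix of D (10).


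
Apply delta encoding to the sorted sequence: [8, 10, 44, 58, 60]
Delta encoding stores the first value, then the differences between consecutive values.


First value: 8
Deltas:
  10 - 8 = 2
  44 - 10 = 34
  58 - 44 = 14
  60 - 58 = 2


Delta encoded: [8, 2, 34, 14, 2]


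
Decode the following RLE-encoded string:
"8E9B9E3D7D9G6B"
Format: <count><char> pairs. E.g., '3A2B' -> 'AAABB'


Expanding each <count><char> pair:
  8E -> 'EEEEEEEE'
  9B -> 'BBBBBBBBB'
  9E -> 'EEEEEEEEE'
  3D -> 'DDD'
  7D -> 'DDDDDDD'
  9G -> 'GGGGGGGGG'
  6B -> 'BBBBBB'

Decoded = EEEEEEEEBBBBBBBBBEEEEEEEEEDDDDDDDDDDGGGGGGGGGBBBBBB


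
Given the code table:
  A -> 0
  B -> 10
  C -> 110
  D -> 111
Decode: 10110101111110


Decoding:
10 -> B
110 -> C
10 -> B
111 -> D
111 -> D
0 -> A


Result: BCBDDA


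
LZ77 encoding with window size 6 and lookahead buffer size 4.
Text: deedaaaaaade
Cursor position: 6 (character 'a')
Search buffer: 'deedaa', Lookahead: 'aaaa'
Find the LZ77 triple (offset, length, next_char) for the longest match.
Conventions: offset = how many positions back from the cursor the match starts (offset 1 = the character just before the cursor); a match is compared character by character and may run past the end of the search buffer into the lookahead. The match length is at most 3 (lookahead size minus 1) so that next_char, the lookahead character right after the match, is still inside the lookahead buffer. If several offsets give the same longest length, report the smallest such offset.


Try each offset into the search buffer:
  offset=1 (pos 5, char 'a'): match length 3
  offset=2 (pos 4, char 'a'): match length 3
  offset=3 (pos 3, char 'd'): match length 0
  offset=4 (pos 2, char 'e'): match length 0
  offset=5 (pos 1, char 'e'): match length 0
  offset=6 (pos 0, char 'd'): match length 0
Longest match has length 3, found at offsets 1, 2; take the smallest, offset 1.
next_char = character at position 6 + 3 = 9 -> 'a'

Best match: offset=1, length=3 (matching 'aaa' starting at position 5)
LZ77 triple: (1, 3, 'a')


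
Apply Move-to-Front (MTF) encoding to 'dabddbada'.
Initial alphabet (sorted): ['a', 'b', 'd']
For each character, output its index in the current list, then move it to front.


MTF encoding:
'd': index 2 in ['a', 'b', 'd'] -> ['d', 'a', 'b']
'a': index 1 in ['d', 'a', 'b'] -> ['a', 'd', 'b']
'b': index 2 in ['a', 'd', 'b'] -> ['b', 'a', 'd']
'd': index 2 in ['b', 'a', 'd'] -> ['d', 'b', 'a']
'd': index 0 in ['d', 'b', 'a'] -> ['d', 'b', 'a']
'b': index 1 in ['d', 'b', 'a'] -> ['b', 'd', 'a']
'a': index 2 in ['b', 'd', 'a'] -> ['a', 'b', 'd']
'd': index 2 in ['a', 'b', 'd'] -> ['d', 'a', 'b']
'a': index 1 in ['d', 'a', 'b'] -> ['a', 'd', 'b']


Output: [2, 1, 2, 2, 0, 1, 2, 2, 1]


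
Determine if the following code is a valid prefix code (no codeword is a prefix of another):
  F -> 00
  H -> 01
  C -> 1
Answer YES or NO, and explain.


Checking each pair (does one codeword prefix another?):
  F='00' vs H='01': no prefix
  F='00' vs C='1': no prefix
  H='01' vs F='00': no prefix
  H='01' vs C='1': no prefix
  C='1' vs F='00': no prefix
  C='1' vs H='01': no prefix
No violation found over all pairs.

YES -- this is a valid prefix code. No codeword is a prefix of any other codeword.


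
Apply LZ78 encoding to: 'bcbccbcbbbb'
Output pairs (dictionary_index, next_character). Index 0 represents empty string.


LZ78 encoding steps:
Dictionary: {0: ''}
Step 1: w='' (idx 0), next='b' -> output (0, 'b'), add 'b' as idx 1
Step 2: w='' (idx 0), next='c' -> output (0, 'c'), add 'c' as idx 2
Step 3: w='b' (idx 1), next='c' -> output (1, 'c'), add 'bc' as idx 3
Step 4: w='c' (idx 2), next='b' -> output (2, 'b'), add 'cb' as idx 4
Step 5: w='cb' (idx 4), next='b' -> output (4, 'b'), add 'cbb' as idx 5
Step 6: w='b' (idx 1), next='b' -> output (1, 'b'), add 'bb' as idx 6


Encoded: [(0, 'b'), (0, 'c'), (1, 'c'), (2, 'b'), (4, 'b'), (1, 'b')]


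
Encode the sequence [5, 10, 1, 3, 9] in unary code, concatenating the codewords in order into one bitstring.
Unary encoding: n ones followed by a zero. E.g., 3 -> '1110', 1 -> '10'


Encode each number as n ones followed by a terminating 0:
  5 -> 111110 (6 bits)
  10 -> 11111111110 (11 bits)
  1 -> 10 (2 bits)
  3 -> 1110 (4 bits)
  9 -> 1111111110 (10 bits)
Total length = 6 + 11 + 2 + 4 + 10 = 33 bits.

Unary([5, 10, 1, 3, 9]) = 111110111111111101011101111111110 (33 bits)


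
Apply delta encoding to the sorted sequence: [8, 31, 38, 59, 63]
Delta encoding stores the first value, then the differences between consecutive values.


First value: 8
Deltas:
  31 - 8 = 23
  38 - 31 = 7
  59 - 38 = 21
  63 - 59 = 4


Delta encoded: [8, 23, 7, 21, 4]


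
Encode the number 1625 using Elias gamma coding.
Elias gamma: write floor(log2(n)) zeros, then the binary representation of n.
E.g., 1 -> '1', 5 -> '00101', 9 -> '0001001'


num_bits = floor(log2(1625)) + 1 = 11
leading_zeros = num_bits - 1 = 10
binary(1625) = 11001011001

Elias gamma(1625) = '0000000000' + '11001011001' = 000000000011001011001 (21 bits)


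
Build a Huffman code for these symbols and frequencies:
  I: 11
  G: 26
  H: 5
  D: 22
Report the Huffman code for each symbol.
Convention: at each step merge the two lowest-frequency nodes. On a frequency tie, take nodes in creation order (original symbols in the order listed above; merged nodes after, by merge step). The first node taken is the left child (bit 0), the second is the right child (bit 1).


Huffman tree construction:
Step 1: Merge H(5) + I(11) = 16
Step 2: Merge (H+I)(16) + D(22) = 38
Step 3: Merge G(26) + ((H+I)+D)(38) = 64
Read each symbol's code off the tree from the root (left child = 0, right child = 1).

Codes:
  I: 101 (length 3)
  G: 0 (length 1)
  H: 100 (length 3)
  D: 11 (length 2)
Average code length: 118/64 = 1.8438 bits/symbol
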